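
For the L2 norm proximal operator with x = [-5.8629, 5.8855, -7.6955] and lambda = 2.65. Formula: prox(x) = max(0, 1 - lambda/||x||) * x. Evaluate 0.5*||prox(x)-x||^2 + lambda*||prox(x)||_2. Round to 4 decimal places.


Step 1: Compute ||x||.
||x|| = 11.324
Step 2: Compute scaling factor.
scale = max(0, 1 - 2.65/11.324) = 0.766
Step 3: prox(x) = [-4.4909, 4.5082, -5.8946]
||prox(x)|| = 8.674
Step 4: Proximal objective.
0.5*||prox-x||^2 = 3.5113
lambda*||prox|| = 22.9861
Total = 26.4974


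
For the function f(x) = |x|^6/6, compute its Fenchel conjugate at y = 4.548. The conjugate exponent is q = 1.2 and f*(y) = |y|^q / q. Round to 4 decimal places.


The conjugate exponent q satisfies 1/p + 1/q = 1.
p = 6, so q = 6/(6 - 1) = 1.2
|y|^q = 4.548^1.2 = 6.1572
f*(4.548) = 6.1572 / 1.2 = 5.131


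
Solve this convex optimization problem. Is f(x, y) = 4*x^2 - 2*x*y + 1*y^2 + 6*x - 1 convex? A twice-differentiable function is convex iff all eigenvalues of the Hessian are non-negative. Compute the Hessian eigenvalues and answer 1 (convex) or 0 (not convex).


The Hessian of f(x,y) = 4*x^2 - 2*x*y + 1*y^2 + 6*x - 1 is:
H = [[8, -2], [-2, 2]]
Trace = 8 + 2 = 10
Determinant = 8*2 - (-2)^2 = 12
Discriminant = (10)^2 - 4*12 = 52.0
Eigenvalues: lambda_1 = 1.3944, lambda_2 = 8.6056
The function is convex.

1


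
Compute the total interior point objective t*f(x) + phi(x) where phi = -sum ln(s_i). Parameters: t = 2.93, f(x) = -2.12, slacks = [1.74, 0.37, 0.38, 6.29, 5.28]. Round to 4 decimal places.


Step 1: Compute log-barrier.
ln values: [0.5539, -0.9943, -0.9676, 1.839, 1.6639]
phi = -(0.5539 - 0.9943 - 0.9676 + 1.839 + 1.6639) = -2.0949
Step 2: Compute augmented objective.
t*f(x) = 2.93*-2.12 = -6.2116
Total = -6.2116 - 2.0949 = -8.3065


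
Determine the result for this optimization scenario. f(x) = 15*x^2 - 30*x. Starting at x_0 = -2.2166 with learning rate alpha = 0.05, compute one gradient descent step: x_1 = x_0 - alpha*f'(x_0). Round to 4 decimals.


We compute the gradient at x_0 and apply the update.
f'(x) = 30*x - 30
f'(-2.2166) = 30*-2.2166 - 30 = -96.498
x_1 = -2.2166 - 0.05*-96.498 = 2.6083


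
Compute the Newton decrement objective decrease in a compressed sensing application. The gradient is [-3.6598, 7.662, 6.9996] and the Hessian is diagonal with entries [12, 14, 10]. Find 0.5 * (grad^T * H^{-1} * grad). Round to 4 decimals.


Step 1: H is diagonal, so H^(-1) * g = [-0.305, 0.5473, 0.7].
Step 2: g^T H^(-1) g = sum_i g_i^2 / H_ii
  = (-3.6598)^2/12 + (7.662)^2/14 + (6.9996)^2/10
  = 1.1162 + 4.1933 + 4.8994 = 10.2089
Step 3: Objective decrease = 0.5 * g^T H^(-1) g = 5.1045


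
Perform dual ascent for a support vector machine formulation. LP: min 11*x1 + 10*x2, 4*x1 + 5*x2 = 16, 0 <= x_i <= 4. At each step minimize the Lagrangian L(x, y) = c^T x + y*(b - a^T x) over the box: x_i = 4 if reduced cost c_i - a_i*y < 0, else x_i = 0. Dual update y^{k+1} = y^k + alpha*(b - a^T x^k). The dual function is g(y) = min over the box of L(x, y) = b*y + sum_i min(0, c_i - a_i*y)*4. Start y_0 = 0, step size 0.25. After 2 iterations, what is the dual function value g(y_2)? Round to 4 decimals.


Dual ascent for LP: min 11*x1 + 10*x2, 4*x1 + 5*x2 = 16, 0 <= x_i <= 4
Step 1: y^k = 0.0, reduced costs: (11.0, 10.0)
  x^k = (0.0, 0.0), subgradient = b - a^T x = 16.0
  y^{k+1} = 0.0 + 0.25*16.0 = 4.0
Step 2: y^k = 4.0, reduced costs: (-5.0, -10.0)
  x^k = (4.0, 4.0), subgradient = b - a^T x = -20.0
  y^{k+1} = 4.0 + 0.25*-20.0 = -1.0
Dual objective at y_2 = -1.0: reduced costs (15.0, 15.0), box minimizer x = (0.0, 0.0)
g(y_2) = b*y + (c1 - a1*y)*x1 + (c2 - a2*y)*x2 = 16*(-1.0) + 15.0*0.0 + 15.0*0.0 = -16.0 + 0.0 + 0.0 = -16.0


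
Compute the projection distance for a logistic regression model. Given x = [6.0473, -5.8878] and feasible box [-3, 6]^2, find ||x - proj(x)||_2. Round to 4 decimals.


Project each component onto [-3, 6].
clip(6.0473) = 6.0, clip(-5.8878) = -3.0
Projection = [6.0, -3.0]
Squared diffs: [0.0022, 8.3394]
Distance = sqrt(8.3416) = 2.8882


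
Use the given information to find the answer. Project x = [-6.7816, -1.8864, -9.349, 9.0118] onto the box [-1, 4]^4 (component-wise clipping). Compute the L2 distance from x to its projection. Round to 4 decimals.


Project each component onto [-1, 4].
clip(-6.7816) = -1.0, clip(-1.8864) = -1.0, clip(-9.349) = -1.0, clip(9.0118) = 4.0
Projection = [-1.0, -1.0, -1.0, 4.0]
Squared diffs: [33.4269, 0.7857, 69.7058, 25.1181]
Distance = sqrt(129.0365) = 11.3594


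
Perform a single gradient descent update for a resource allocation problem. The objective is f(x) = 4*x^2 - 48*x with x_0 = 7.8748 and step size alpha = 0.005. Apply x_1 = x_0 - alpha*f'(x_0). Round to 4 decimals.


We compute the gradient at x_0 and apply the update.
f'(x) = 8*x - 48
f'(7.8748) = 8*7.8748 - 48 = 14.9984
x_1 = 7.8748 - 0.005*14.9984 = 7.7998


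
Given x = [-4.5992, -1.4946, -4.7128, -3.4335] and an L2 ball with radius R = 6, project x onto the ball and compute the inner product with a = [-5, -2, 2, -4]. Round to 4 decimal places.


Step 1: Compute ||x|| (intermediates to 6 decimals).
||x|| = sqrt((-4.5992)^2 + (-1.4946)^2 + (-4.7128)^2 + (-3.4335)^2) = 7.575347
Step 2: Project.
Since ||x|| > R, scale = R/||x|| = 6/7.575347 = 0.792043, proj(x) = scale * x
proj(x) = [-3.642764, -1.183787, -3.73274, -2.71948]
Step 3: Dot product.
a^T * proj(x) = -5*(-3.642764) - 2*(-1.183787) + 2*(-3.73274) - 4*(-2.71948) = 23.9938


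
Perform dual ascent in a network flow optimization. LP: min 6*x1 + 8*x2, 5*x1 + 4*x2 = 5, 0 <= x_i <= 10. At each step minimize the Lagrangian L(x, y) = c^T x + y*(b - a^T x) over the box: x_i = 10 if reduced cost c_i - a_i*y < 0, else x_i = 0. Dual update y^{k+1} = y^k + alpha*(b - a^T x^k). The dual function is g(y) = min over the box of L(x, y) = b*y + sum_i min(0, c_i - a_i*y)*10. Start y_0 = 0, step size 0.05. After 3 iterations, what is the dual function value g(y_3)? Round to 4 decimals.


Dual ascent for LP: min 6*x1 + 8*x2, 5*x1 + 4*x2 = 5, 0 <= x_i <= 10
Step 1: y^k = 0.0, reduced costs: (6.0, 8.0)
  x^k = (0.0, 0.0), subgradient = b - a^T x = 5.0
  y^{k+1} = 0.0 + 0.05*5.0 = 0.25
Step 2: y^k = 0.25, reduced costs: (4.75, 7.0)
  x^k = (0.0, 0.0), subgradient = b - a^T x = 5.0
  y^{k+1} = 0.25 + 0.05*5.0 = 0.5
Step 3: y^k = 0.5, reduced costs: (3.5, 6.0)
  x^k = (0.0, 0.0), subgradient = b - a^T x = 5.0
  y^{k+1} = 0.5 + 0.05*5.0 = 0.75
Dual objective at y_3 = 0.75: reduced costs (2.25, 5.0), box minimizer x = (0.0, 0.0)
g(y_3) = b*y + (c1 - a1*y)*x1 + (c2 - a2*y)*x2 = 5*0.75 + 2.25*0.0 + 5.0*0.0 = 3.75 + 0.0 + 0.0 = 3.75


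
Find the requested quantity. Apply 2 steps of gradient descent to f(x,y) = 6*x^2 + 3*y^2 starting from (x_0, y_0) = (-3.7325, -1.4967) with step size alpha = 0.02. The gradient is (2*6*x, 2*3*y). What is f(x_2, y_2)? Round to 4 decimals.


Gradient descent on f(x,y) = 6*x^2 + 3*y^2.
Starting point: (-3.7325, -1.4967), alpha = 0.02
Step 1: grad_x = 2*6*-3.7325 = -44.79, grad_y = 2*3*-1.4967 = -8.9802
  x_1 = -3.7325 - 0.02*-44.79 = -2.8367
  y_1 = -1.4967 - 0.02*-8.9802 = -1.3171
Step 2: grad_x = 2*6*-2.8367 = -34.0404, grad_y = 2*3*-1.3171 = -7.9026
  x_2 = -2.8367 - 0.02*-34.0404 = -2.1559
  y_2 = -1.3171 - 0.02*-7.9026 = -1.159
f(-2.1559, -1.159) = 6*(-2.1559)^2 + 3*(-1.159)^2 = 31.9174


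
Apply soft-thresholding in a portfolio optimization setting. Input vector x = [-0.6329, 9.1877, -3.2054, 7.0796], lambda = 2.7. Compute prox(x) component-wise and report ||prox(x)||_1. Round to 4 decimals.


Soft-thresholding with lambda = 2.7:
prox(-0.6329) = sign(-0.6329)*max(|-0.6329| - 2.7, 0) = 0.0
prox(9.1877) = sign(9.1877)*max(|9.1877| - 2.7, 0) = 6.4877
prox(-3.2054) = sign(-3.2054)*max(|-3.2054| - 2.7, 0) = -0.5054
prox(7.0796) = sign(7.0796)*max(|7.0796| - 2.7, 0) = 4.3796
prox(x) = [0.0, 6.4877, -0.5054, 4.3796]
||prox(x)||_1 = 0.0 + 6.4877 + 0.5054 + 4.3796 = 11.3727


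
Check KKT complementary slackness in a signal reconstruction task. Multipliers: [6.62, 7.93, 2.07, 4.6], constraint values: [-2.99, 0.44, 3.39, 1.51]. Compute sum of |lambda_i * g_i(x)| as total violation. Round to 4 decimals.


KKT complementary slackness check:
lambda_1 * g_1 = 6.62 * -2.99 = -19.7938
lambda_2 * g_2 = 7.93 * 0.44 = 3.4892
lambda_3 * g_3 = 2.07 * 3.39 = 7.0173
lambda_4 * g_4 = 4.6 * 1.51 = 6.946
Total violation = 19.7938 + 3.4892 + 7.0173 + 6.946 = 37.2463


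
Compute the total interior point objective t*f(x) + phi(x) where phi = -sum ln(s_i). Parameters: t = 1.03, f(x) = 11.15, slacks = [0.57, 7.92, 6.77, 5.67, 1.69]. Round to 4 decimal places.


Step 1: Compute log-barrier.
ln values: [-0.5621, 2.0694, 1.9125, 1.7352, 0.5247]
phi = -(-0.5621 + 2.0694 + 1.9125 + 1.7352 + 0.5247) = -5.6797
Step 2: Compute augmented objective.
t*f(x) = 1.03*11.15 = 11.4845
Total = 11.4845 - 5.6797 = 5.8048


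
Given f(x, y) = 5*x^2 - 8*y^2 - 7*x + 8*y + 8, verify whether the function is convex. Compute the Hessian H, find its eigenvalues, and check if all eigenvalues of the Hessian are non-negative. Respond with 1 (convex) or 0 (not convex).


The Hessian of f(x,y) = 5*x^2 - 8*y^2 - 7*x + 8*y + 8 is:
H = [[10, 0], [0, -16]]
Trace = 10 - 16 = -6
Determinant = 10*-16 - (0)^2 = -160
Discriminant = (-6)^2 - 4*-160 = 676.0
Eigenvalues: lambda_1 = -16.0, lambda_2 = 10.0
The function is not convex.

0


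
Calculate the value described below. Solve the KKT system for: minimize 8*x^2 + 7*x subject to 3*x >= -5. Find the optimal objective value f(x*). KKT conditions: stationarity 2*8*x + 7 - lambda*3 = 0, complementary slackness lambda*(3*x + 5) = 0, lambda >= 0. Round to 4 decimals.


Step 1: Try lambda = 0 (constraint inactive).
Stationarity: 2*8*x + 7 = 0
x* = -7/(2*8) = -0.4375
Check constraint: 3*-0.4375 = -1.3125 >= -5 -- satisfied.
Step 2: Compute optimal value.
f(x*) = 8*(-0.4375)^2 + 7*(-0.4375) = -1.5313


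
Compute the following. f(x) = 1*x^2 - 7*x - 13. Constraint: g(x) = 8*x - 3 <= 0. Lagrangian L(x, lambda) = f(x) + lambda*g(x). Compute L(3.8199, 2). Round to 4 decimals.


Step 1: Evaluate f(x).
f(3.8199) = 1*3.8199^2 - 7*3.8199 - 13 = -25.1477
Step 2: Evaluate g(x).
g(3.8199) = 8*3.8199 - 3 = 27.5592
Step 3: Compute Lagrangian.
L = -25.1477 + 2*27.5592 = 29.9707


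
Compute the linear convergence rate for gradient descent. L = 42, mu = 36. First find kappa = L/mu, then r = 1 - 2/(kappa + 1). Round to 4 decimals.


Step 1: Compute the condition number.
kappa = L/mu = 42/36 = 1.1667
Step 2: Compute the convergence rate.
r = 1 - 2/(kappa + 1) = 1 - 2*mu/(L + mu) = (L - mu)/(L + mu) = 6/78 = 0.0769


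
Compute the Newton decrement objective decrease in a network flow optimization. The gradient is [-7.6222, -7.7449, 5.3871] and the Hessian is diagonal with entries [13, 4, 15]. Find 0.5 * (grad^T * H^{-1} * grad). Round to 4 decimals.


Step 1: H is diagonal, so H^(-1) * g = [-0.5863, -1.9362, 0.3591].
Step 2: g^T H^(-1) g = sum_i g_i^2 / H_ii
  = (-7.6222)^2/13 + (-7.7449)^2/4 + (5.3871)^2/15
  = 4.4691 + 14.9959 + 1.9347 = 21.3997
Step 3: Objective decrease = 0.5 * g^T H^(-1) g = 10.6998


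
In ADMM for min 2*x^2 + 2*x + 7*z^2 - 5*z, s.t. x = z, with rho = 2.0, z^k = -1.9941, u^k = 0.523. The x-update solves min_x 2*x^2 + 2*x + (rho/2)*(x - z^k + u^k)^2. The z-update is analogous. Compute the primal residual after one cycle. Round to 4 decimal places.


ADMM iteration with rho = 2.0, z^k = -1.9941, u^k = 0.523
Step 1: x-update.
Minimize 2*x^2 + 2*x + (2.0/2)*(x + 1.9941 + 0.523)^2
FOC: (2*2 + 2.0)*x = -2 + 2.0*(-1.9941 - 0.523)
x^{k+1} = -1.1724
Step 2: z-update.
Minimize 7*z^2 - 5*z + (2.0/2)*(-1.1724 - z + 0.523)^2
FOC: (2*7 + 2.0)*z = 5 + 2.0*(-1.1724 + 0.523)
z^{k+1} = 0.2313
Step 3: u-update.
u^{k+1} = 0.523 - 1.1724 - 0.2313 = -0.8807
Step 4: Primal residual = |-1.1724 - 0.2313| = 1.4037


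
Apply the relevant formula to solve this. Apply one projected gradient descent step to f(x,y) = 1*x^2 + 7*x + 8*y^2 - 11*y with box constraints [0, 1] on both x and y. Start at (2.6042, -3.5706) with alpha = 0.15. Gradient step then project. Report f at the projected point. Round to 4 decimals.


Step 1: Compute gradient at (2.6042, -3.5706).
grad_x = 2*1*2.6042 + 7 = 12.2084
grad_y = 2*8*-3.5706 - 11 = -68.1296
Step 2: Gradient step.
x_raw = 2.6042 - 0.15*12.2084 = 0.7729
y_raw = -3.5706 - 0.15*-68.1296 = 6.6488
Step 3: Project onto [0, 1].
x_proj = clip(0.7729) = 0.7729
y_proj = clip(6.6488) = 1.0
Step 4: Evaluate f.
f(0.7729, 1.0) = 3.008


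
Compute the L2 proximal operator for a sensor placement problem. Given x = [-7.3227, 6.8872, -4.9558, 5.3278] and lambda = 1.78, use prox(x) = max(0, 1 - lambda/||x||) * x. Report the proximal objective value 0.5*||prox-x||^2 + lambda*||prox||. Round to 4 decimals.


Step 1: Compute ||x||.
||x|| = 12.4097
Step 2: Compute scaling factor.
scale = max(0, 1 - 1.78/12.4097) = 0.8566
Step 3: prox(x) = [-6.2724, 5.8993, -4.245, 4.5636]
||prox(x)|| = 10.6297
Step 4: Proximal objective.
0.5*||prox-x||^2 = 1.5842
lambda*||prox|| = 18.9209
Total = 20.5051


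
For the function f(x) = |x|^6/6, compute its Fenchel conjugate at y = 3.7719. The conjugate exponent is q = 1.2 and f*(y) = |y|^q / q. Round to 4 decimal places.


The conjugate exponent q satisfies 1/p + 1/q = 1.
p = 6, so q = 6/(6 - 1) = 1.2
|y|^q = 3.7719^1.2 = 4.9189
f*(3.7719) = 4.9189 / 1.2 = 4.0991


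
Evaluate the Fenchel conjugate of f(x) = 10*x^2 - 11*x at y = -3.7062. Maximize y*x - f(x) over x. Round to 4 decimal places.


f*(y) = sup_x {y*x - a*x^2 - b*x} = sup_x {(y-b)*x - a*x^2}
FOC: (y - b) - 2a*x = 0 => x* = (y - b)/(2a)
x* = (-3.7062 + 11)/(2*10) = 0.3647
f*(-3.7062) = (y-b)^2/(4a) = (-3.7062 + 11)^2/(4*10)
= 53.1995/40 = 1.33


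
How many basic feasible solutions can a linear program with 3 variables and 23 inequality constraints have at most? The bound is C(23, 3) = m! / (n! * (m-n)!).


Each vertex corresponds to some choice of n active constraints out of m, so the number of vertices is at most C(m, n) = m! / (n!(m-n)!).
m = 23, n = 3
Numerator: 23 * 22 * 21
Denominator: 3! = 6
C(23, 3) = 1771


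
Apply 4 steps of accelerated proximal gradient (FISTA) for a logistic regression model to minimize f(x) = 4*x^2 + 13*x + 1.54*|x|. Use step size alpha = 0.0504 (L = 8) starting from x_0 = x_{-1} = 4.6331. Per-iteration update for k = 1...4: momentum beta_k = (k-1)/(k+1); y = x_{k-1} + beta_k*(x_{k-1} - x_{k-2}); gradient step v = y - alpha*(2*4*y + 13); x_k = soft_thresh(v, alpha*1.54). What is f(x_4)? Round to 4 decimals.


FISTA on f(x) = 4*x^2 + 13*x + 1.54*|x|
L = 8, alpha = 0.0504
Iteration 1: beta = 0.0, y = 4.6331 + 0.0*(4.6331 - 4.6331) = 4.6331
  grad(y) = 50.0648, v = y - alpha*grad = 2.1098
  prox(v) = soft_thresh(2.1098, 0.0776) = 2.0322
Iteration 2: beta = 0.3333, y = 2.0322 + 0.3333*(2.0322 - 4.6331) = 1.1653
  grad(y) = 22.3221, v = y - alpha*grad = 0.0402
  prox(v) = soft_thresh(0.0402, 0.0776) = 0.0
Iteration 3: beta = 0.5, y = 0.0 + 0.5*(0.0 - 2.0322) = -1.0161
  grad(y) = 4.8711, v = y - alpha*grad = -1.2616
  prox(v) = soft_thresh(-1.2616, 0.0776) = -1.184
Iteration 4: beta = 0.6, y = -1.184 + 0.6*(-1.184 - 0.0) = -1.8944
  grad(y) = -2.1552, v = y - alpha*grad = -1.7858
  prox(v) = soft_thresh(-1.7858, 0.0776) = -1.7082
f(x_4) = 4*(-1.7082)^2 + 13*(-1.7082) + 1.54*|-1.7082| = -7.9043


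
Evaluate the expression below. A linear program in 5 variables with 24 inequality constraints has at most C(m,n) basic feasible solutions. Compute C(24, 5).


Each vertex corresponds to some choice of n active constraints out of m, so the number of vertices is at most C(m, n) = m! / (n!(m-n)!).
m = 24, n = 5
Numerator: 24 * 23 * 22 * 21 * 20
Denominator: 5! = 120
C(24, 5) = 42504


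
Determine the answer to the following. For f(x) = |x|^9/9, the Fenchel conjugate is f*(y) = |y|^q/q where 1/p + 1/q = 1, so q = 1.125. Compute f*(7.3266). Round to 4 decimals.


The conjugate exponent q satisfies 1/p + 1/q = 1.
p = 9, so q = 9/(9 - 1) = 1.125
|y|^q = 7.3266^1.125 = 9.3976
f*(7.3266) = 9.3976 / 1.125 = 8.3534


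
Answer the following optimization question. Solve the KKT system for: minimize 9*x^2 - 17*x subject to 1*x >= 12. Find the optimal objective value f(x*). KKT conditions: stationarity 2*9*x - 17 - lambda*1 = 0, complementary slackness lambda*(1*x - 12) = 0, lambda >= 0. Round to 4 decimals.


Step 1: Try lambda = 0 (constraint inactive).
x_unc = 17/(2*9) = 0.9444
Check: 1*0.9444 = 0.9444 < 12 -- violated!
Step 2: Constraint must be active: 1*x = 12
x* = 12/1 = 12.0
lambda = (2*9*12.0 - 17)/1 = 199.0
Step 3: Compute optimal value.
f(x*) = 9*12.0^2 - 17*12.0 = 1092.0


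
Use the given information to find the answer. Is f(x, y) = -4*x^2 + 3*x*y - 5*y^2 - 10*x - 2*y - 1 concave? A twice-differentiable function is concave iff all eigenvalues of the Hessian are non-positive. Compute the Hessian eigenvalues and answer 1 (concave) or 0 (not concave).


The Hessian of f(x,y) = -4*x^2 + 3*x*y - 5*y^2 - 10*x - 2*y - 1 is:
H = [[-8, 3], [3, -10]]
Trace = -8 - 10 = -18
Determinant = -8*-10 - (3)^2 = 71
Discriminant = (-18)^2 - 4*71 = 40.0
Eigenvalues: lambda_1 = -12.1623, lambda_2 = -5.8377
The function is concave.

1


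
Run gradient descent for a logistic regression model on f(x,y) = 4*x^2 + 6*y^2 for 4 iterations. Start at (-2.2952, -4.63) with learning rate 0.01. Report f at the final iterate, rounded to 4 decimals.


Gradient descent on f(x,y) = 4*x^2 + 6*y^2.
Starting point: (-2.2952, -4.63), alpha = 0.01
Step 1: grad_x = 2*4*-2.2952 = -18.3616, grad_y = 2*6*-4.63 = -55.56
  x_1 = -2.2952 - 0.01*-18.3616 = -2.1116
  y_1 = -4.63 - 0.01*-55.56 = -4.0744
Step 2: grad_x = 2*4*-2.1116 = -16.8927, grad_y = 2*6*-4.0744 = -48.8928
  x_2 = -2.1116 - 0.01*-16.8927 = -1.9427
  y_2 = -4.0744 - 0.01*-48.8928 = -3.5855
Step 3: grad_x = 2*4*-1.9427 = -15.5413, grad_y = 2*6*-3.5855 = -43.0257
  x_3 = -1.9427 - 0.01*-15.5413 = -1.7872
  y_3 = -3.5855 - 0.01*-43.0257 = -3.1552
Step 4: grad_x = 2*4*-1.7872 = -14.298, grad_y = 2*6*-3.1552 = -37.8626
  x_4 = -1.7872 - 0.01*-14.298 = -1.6443
  y_4 = -3.1552 - 0.01*-37.8626 = -2.7766
f(-1.6443, -2.7766) = 4*(-1.6443)^2 + 6*(-2.7766)^2 = 57.0711


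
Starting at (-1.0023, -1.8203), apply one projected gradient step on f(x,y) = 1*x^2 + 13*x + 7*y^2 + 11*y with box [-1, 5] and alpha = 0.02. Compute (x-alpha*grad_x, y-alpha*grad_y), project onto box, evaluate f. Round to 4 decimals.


Step 1: Compute gradient at (-1.0023, -1.8203).
grad_x = 2*1*-1.0023 + 13 = 10.9954
grad_y = 2*7*-1.8203 + 11 = -14.4842
Step 2: Gradient step.
x_raw = -1.0023 - 0.02*10.9954 = -1.2222
y_raw = -1.8203 - 0.02*-14.4842 = -1.5306
Step 3: Project onto [-1, 5].
x_proj = clip(-1.2222) = -1.0
y_proj = clip(-1.5306) = -1.0
Step 4: Evaluate f.
f(-1.0, -1.0) = -16.0


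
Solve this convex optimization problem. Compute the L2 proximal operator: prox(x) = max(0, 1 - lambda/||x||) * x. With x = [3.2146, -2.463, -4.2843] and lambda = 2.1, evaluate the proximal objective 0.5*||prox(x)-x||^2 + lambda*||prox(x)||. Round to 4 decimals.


Step 1: Compute ||x||.
||x|| = 5.8954
Step 2: Compute scaling factor.
scale = max(0, 1 - 2.1/5.8954) = 0.6438
Step 3: prox(x) = [2.0695, -1.5856, -2.7582]
||prox(x)|| = 3.7954
Step 4: Proximal objective.
0.5*||prox-x||^2 = 2.205
lambda*||prox|| = 7.9703
Total = 10.1753


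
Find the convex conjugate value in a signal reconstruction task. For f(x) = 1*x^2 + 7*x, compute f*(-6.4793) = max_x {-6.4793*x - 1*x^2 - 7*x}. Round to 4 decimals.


f*(y) = sup_x {y*x - a*x^2 - b*x} = sup_x {(y-b)*x - a*x^2}
FOC: (y - b) - 2a*x = 0 => x* = (y - b)/(2a)
x* = (-6.4793 - 7)/(2*1) = -6.7397
f*(-6.4793) = (y-b)^2/(4a) = (-6.4793 - 7)^2/(4*1)
= 181.6915/4 = 45.4229


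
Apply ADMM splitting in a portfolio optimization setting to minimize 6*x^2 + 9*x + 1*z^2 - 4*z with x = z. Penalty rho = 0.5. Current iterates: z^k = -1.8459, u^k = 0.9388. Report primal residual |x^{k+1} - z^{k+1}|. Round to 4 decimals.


ADMM iteration with rho = 0.5, z^k = -1.8459, u^k = 0.9388
Step 1: x-update.
Minimize 6*x^2 + 9*x + (0.5/2)*(x + 1.8459 + 0.9388)^2
FOC: (2*6 + 0.5)*x = -9 + 0.5*(-1.8459 - 0.9388)
x^{k+1} = -0.8314
Step 2: z-update.
Minimize 1*z^2 - 4*z + (0.5/2)*(-0.8314 - z + 0.9388)^2
FOC: (2*1 + 0.5)*z = 4 + 0.5*(-0.8314 + 0.9388)
z^{k+1} = 1.6215
Step 3: u-update.
u^{k+1} = 0.9388 - 0.8314 - 1.6215 = -1.5141
Step 4: Primal residual = |-0.8314 - 1.6215| = 2.4529


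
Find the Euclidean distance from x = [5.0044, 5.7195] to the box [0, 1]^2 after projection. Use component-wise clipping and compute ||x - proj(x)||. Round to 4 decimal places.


Project each component onto [0, 1].
clip(5.0044) = 1.0, clip(5.7195) = 1.0
Projection = [1.0, 1.0]
Squared diffs: [16.0352, 22.2737]
Distance = sqrt(38.3089) = 6.1894


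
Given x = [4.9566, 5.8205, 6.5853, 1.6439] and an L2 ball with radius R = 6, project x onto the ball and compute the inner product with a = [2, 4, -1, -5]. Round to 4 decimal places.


Step 1: Compute ||x|| (intermediates to 6 decimals).
||x|| = sqrt(4.9566^2 + 5.8205^2 + 6.5853^2 + 1.6439^2) = 10.223242
Step 2: Project.
Since ||x|| > R, scale = R/||x|| = 6/10.223242 = 0.586898, proj(x) = scale * x
proj(x) = [2.909019, 3.41604, 3.864899, 0.964802]
Step 3: Dot product.
a^T * proj(x) = 2*2.909019 + 4*3.41604 - 1*3.864899 - 5*0.964802 = 10.7933


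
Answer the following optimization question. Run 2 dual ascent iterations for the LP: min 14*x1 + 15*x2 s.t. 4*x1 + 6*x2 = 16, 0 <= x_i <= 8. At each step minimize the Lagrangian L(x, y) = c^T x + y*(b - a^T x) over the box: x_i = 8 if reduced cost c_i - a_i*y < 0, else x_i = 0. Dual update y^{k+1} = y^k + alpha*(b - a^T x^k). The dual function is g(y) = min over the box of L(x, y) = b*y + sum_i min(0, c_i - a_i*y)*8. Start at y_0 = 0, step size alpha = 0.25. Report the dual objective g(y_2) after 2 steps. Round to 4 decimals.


Dual ascent for LP: min 14*x1 + 15*x2, 4*x1 + 6*x2 = 16, 0 <= x_i <= 8
Step 1: y^k = 0.0, reduced costs: (14.0, 15.0)
  x^k = (0.0, 0.0), subgradient = b - a^T x = 16.0
  y^{k+1} = 0.0 + 0.25*16.0 = 4.0
Step 2: y^k = 4.0, reduced costs: (-2.0, -9.0)
  x^k = (8.0, 8.0), subgradient = b - a^T x = -64.0
  y^{k+1} = 4.0 + 0.25*-64.0 = -12.0
Dual objective at y_2 = -12.0: reduced costs (62.0, 87.0), box minimizer x = (0.0, 0.0)
g(y_2) = b*y + (c1 - a1*y)*x1 + (c2 - a2*y)*x2 = 16*(-12.0) + 62.0*0.0 + 87.0*0.0 = -192.0 + 0.0 + 0.0 = -192.0


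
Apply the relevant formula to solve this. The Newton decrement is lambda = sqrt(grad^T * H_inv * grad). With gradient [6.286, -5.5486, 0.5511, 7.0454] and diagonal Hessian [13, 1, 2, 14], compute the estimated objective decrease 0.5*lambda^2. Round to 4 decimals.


Step 1: H is diagonal, so H^(-1) * g = [0.4835, -5.5486, 0.2756, 0.5032].
Step 2: g^T H^(-1) g = sum_i g_i^2 / H_ii
  = (6.286)^2/13 + (-5.5486)^2/1 + (0.5511)^2/2 + (7.0454)^2/14
  = 3.0395 + 30.787 + 0.1519 + 3.5455 = 37.5239
Step 3: Objective decrease = 0.5 * g^T H^(-1) g = 18.7619


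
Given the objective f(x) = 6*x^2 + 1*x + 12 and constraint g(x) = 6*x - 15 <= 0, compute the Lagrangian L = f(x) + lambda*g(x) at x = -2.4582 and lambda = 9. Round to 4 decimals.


Step 1: Evaluate f(x).
f(-2.4582) = 6*(-2.4582)^2 + 1*(-2.4582) + 12 = 45.7983
Step 2: Evaluate g(x).
g(-2.4582) = 6*-2.4582 - 15 = -29.7492
Step 3: Compute Lagrangian.
L = 45.7983 + 9*-29.7492 = -221.9445


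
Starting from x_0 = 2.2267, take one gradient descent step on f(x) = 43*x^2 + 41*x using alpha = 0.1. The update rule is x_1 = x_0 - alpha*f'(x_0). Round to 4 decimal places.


We compute the gradient at x_0 and apply the update.
f'(x) = 86*x + 41
f'(2.2267) = 86*2.2267 + 41 = 232.4962
x_1 = 2.2267 - 0.1*232.4962 = -21.0229


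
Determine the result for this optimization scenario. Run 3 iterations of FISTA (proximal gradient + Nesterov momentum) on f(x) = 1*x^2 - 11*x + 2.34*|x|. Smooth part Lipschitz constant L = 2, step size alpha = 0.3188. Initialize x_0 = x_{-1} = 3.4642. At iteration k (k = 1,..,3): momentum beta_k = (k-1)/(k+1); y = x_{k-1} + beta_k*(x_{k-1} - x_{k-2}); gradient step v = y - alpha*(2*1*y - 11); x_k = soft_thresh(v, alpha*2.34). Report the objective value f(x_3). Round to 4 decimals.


FISTA on f(x) = 1*x^2 - 11*x + 2.34*|x|
L = 2, alpha = 0.3188
Iteration 1: beta = 0.0, y = 3.4642 + 0.0*(3.4642 - 3.4642) = 3.4642
  grad(y) = -4.0716, v = y - alpha*grad = 4.7622
  prox(v) = soft_thresh(4.7622, 0.746) = 4.0162
Iteration 2: beta = 0.3333, y = 4.0162 + 0.3333*(4.0162 - 3.4642) = 4.2002
  grad(y) = -2.5995, v = y - alpha*grad = 5.029
  prox(v) = soft_thresh(5.029, 0.746) = 4.283
Iteration 3: beta = 0.5, y = 4.283 + 0.5*(4.283 - 4.0162) = 4.4163
  grad(y) = -2.1673, v = y - alpha*grad = 5.1073
  prox(v) = soft_thresh(5.1073, 0.746) = 4.3613
f(x_3) = 1*4.3613^2 - 11*4.3613 + 2.34*|4.3613| = -18.7479


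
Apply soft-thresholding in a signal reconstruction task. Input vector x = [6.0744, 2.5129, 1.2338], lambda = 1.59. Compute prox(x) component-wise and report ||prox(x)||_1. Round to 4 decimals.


Soft-thresholding with lambda = 1.59:
prox(6.0744) = sign(6.0744)*max(|6.0744| - 1.59, 0) = 4.4844
prox(2.5129) = sign(2.5129)*max(|2.5129| - 1.59, 0) = 0.9229
prox(1.2338) = sign(1.2338)*max(|1.2338| - 1.59, 0) = 0.0
prox(x) = [4.4844, 0.9229, 0.0]
||prox(x)||_1 = 4.4844 + 0.9229 + 0.0 = 5.4073


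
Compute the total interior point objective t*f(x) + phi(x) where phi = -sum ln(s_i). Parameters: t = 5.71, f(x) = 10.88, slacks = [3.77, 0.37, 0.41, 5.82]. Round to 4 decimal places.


Step 1: Compute log-barrier.
ln values: [1.3271, -0.9943, -0.8916, 1.7613]
phi = -(1.3271 - 0.9943 - 0.8916 + 1.7613) = -1.2025
Step 2: Compute augmented objective.
t*f(x) = 5.71*10.88 = 62.1248
Total = 62.1248 - 1.2025 = 60.9223


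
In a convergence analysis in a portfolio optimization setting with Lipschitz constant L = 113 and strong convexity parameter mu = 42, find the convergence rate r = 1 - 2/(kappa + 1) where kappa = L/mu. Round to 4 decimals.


Step 1: Compute the condition number.
kappa = L/mu = 113/42 = 2.6905
Step 2: Compute the convergence rate.
r = 1 - 2/(kappa + 1) = 1 - 2*mu/(L + mu) = (L - mu)/(L + mu) = 71/155 = 0.4581


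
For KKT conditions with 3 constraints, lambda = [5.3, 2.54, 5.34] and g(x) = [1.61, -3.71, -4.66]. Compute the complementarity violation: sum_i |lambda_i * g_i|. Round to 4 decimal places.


KKT complementary slackness check:
lambda_1 * g_1 = 5.3 * 1.61 = 8.533
lambda_2 * g_2 = 2.54 * -3.71 = -9.4234
lambda_3 * g_3 = 5.34 * -4.66 = -24.8844
Total violation = 8.533 + 9.4234 + 24.8844 = 42.8408


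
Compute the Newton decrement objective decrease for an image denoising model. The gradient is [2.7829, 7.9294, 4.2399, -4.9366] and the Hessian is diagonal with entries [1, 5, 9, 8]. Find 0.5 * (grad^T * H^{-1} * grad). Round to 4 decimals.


Step 1: H is diagonal, so H^(-1) * g = [2.7829, 1.5859, 0.4711, -0.6171].
Step 2: g^T H^(-1) g = sum_i g_i^2 / H_ii
  = (2.7829)^2/1 + (7.9294)^2/5 + (4.2399)^2/9 + (-4.9366)^2/8
  = 7.7445 + 12.5751 + 1.9974 + 3.0463 = 25.3633
Step 3: Objective decrease = 0.5 * g^T H^(-1) g = 12.6816


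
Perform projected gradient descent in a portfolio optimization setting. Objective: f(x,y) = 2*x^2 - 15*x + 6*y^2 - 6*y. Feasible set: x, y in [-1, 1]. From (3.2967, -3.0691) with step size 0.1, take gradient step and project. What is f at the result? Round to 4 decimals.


Step 1: Compute gradient at (3.2967, -3.0691).
grad_x = 2*2*3.2967 - 15 = -1.8132
grad_y = 2*6*-3.0691 - 6 = -42.8292
Step 2: Gradient step.
x_raw = 3.2967 - 0.1*-1.8132 = 3.478
y_raw = -3.0691 - 0.1*-42.8292 = 1.2138
Step 3: Project onto [-1, 1].
x_proj = clip(3.478) = 1.0
y_proj = clip(1.2138) = 1.0
Step 4: Evaluate f.
f(1.0, 1.0) = -13.0


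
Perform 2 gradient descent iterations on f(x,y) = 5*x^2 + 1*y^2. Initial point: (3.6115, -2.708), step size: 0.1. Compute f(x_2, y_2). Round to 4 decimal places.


Gradient descent on f(x,y) = 5*x^2 + 1*y^2.
Starting point: (3.6115, -2.708), alpha = 0.1
Step 1: grad_x = 2*5*3.6115 = 36.115, grad_y = 2*1*-2.708 = -5.416
  x_1 = 3.6115 - 0.1*36.115 = -0.0
  y_1 = -2.708 - 0.1*-5.416 = -2.1664
Step 2: grad_x = 2*5*-0.0 = -0.0, grad_y = 2*1*-2.1664 = -4.3328
  x_2 = -0.0 - 0.1*-0.0 = 0.0
  y_2 = -2.1664 - 0.1*-4.3328 = -1.7331
f(0.0, -1.7331) = 5*0.0^2 + 1*(-1.7331)^2 = 3.0037


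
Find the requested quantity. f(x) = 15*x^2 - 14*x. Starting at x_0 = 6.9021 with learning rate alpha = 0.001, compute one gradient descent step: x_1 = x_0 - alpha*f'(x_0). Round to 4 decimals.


We compute the gradient at x_0 and apply the update.
f'(x) = 30*x - 14
f'(6.9021) = 30*6.9021 - 14 = 193.063
x_1 = 6.9021 - 0.001*193.063 = 6.709


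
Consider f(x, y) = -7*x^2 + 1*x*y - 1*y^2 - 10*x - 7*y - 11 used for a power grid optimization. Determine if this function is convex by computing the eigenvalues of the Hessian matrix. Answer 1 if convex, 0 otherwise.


The Hessian of f(x,y) = -7*x^2 + 1*x*y - 1*y^2 - 10*x - 7*y - 11 is:
H = [[-14, 1], [1, -2]]
Trace = -14 - 2 = -16
Determinant = -14*-2 - (1)^2 = 27
Discriminant = (-16)^2 - 4*27 = 148.0
Eigenvalues: lambda_1 = -14.0828, lambda_2 = -1.9172
The function is not convex.

0


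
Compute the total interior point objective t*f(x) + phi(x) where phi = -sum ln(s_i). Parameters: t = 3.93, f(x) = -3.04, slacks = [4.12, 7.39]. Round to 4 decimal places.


Step 1: Compute log-barrier.
ln values: [1.4159, 2.0001]
phi = -(1.4159 + 2.0001) = -3.416
Step 2: Compute augmented objective.
t*f(x) = 3.93*-3.04 = -11.9472
Total = -11.9472 - 3.416 = -15.3632


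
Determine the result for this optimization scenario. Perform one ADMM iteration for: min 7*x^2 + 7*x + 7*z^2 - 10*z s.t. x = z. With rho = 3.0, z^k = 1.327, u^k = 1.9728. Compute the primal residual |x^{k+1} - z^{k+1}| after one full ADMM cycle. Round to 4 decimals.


ADMM iteration with rho = 3.0, z^k = 1.327, u^k = 1.9728
Step 1: x-update.
Minimize 7*x^2 + 7*x + (3.0/2)*(x - 1.327 + 1.9728)^2
FOC: (2*7 + 3.0)*x = -7 + 3.0*(1.327 - 1.9728)
x^{k+1} = -0.5257
Step 2: z-update.
Minimize 7*z^2 - 10*z + (3.0/2)*(-0.5257 - z + 1.9728)^2
FOC: (2*7 + 3.0)*z = 10 + 3.0*(-0.5257 + 1.9728)
z^{k+1} = 0.8436
Step 3: u-update.
u^{k+1} = 1.9728 - 0.5257 - 0.8436 = 0.6035
Step 4: Primal residual = |-0.5257 - 0.8436| = 1.3693


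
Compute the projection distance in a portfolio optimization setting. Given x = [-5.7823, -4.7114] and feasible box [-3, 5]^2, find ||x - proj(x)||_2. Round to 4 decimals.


Project each component onto [-3, 5].
clip(-5.7823) = -3.0, clip(-4.7114) = -3.0
Projection = [-3.0, -3.0]
Squared diffs: [7.7412, 2.9289]
Distance = sqrt(10.6701) = 3.2665


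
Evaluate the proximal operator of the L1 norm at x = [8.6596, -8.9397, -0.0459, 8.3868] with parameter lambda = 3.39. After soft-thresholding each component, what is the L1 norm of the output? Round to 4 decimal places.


Soft-thresholding with lambda = 3.39:
prox(8.6596) = sign(8.6596)*max(|8.6596| - 3.39, 0) = 5.2696
prox(-8.9397) = sign(-8.9397)*max(|-8.9397| - 3.39, 0) = -5.5497
prox(-0.0459) = sign(-0.0459)*max(|-0.0459| - 3.39, 0) = 0.0
prox(8.3868) = sign(8.3868)*max(|8.3868| - 3.39, 0) = 4.9968
prox(x) = [5.2696, -5.5497, 0.0, 4.9968]
||prox(x)||_1 = 5.2696 + 5.5497 + 0.0 + 4.9968 = 15.8161


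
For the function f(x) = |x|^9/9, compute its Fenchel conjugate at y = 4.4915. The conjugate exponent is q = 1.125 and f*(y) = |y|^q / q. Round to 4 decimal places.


The conjugate exponent q satisfies 1/p + 1/q = 1.
p = 9, so q = 9/(9 - 1) = 1.125
|y|^q = 4.4915^1.125 = 5.4193
f*(4.4915) = 5.4193 / 1.125 = 4.8171


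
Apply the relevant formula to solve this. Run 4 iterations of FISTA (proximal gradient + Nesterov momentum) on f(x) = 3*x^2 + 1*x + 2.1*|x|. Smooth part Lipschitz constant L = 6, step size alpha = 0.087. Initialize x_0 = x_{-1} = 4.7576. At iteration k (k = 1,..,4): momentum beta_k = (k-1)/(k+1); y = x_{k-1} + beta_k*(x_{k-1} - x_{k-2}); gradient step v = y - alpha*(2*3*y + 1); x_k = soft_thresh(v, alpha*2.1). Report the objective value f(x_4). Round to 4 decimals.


FISTA on f(x) = 3*x^2 + 1*x + 2.1*|x|
L = 6, alpha = 0.087
Iteration 1: beta = 0.0, y = 4.7576 + 0.0*(4.7576 - 4.7576) = 4.7576
  grad(y) = 29.5456, v = y - alpha*grad = 2.1871
  prox(v) = soft_thresh(2.1871, 0.1827) = 2.0044
Iteration 2: beta = 0.3333, y = 2.0044 + 0.3333*(2.0044 - 4.7576) = 1.0867
  grad(y) = 7.5203, v = y - alpha*grad = 0.4324
  prox(v) = soft_thresh(0.4324, 0.1827) = 0.2497
Iteration 3: beta = 0.5, y = 0.2497 + 0.5*(0.2497 - 2.0044) = -0.6276
  grad(y) = -2.7656, v = y - alpha*grad = -0.387
  prox(v) = soft_thresh(-0.387, 0.1827) = -0.2043
Iteration 4: beta = 0.6, y = -0.2043 + 0.6*(-0.2043 - 0.2497) = -0.4767
  grad(y) = -1.8603, v = y - alpha*grad = -0.3149
  prox(v) = soft_thresh(-0.3149, 0.1827) = -0.1322
f(x_4) = 3*(-0.1322)^2 + 1*(-0.1322) + 2.1*|-0.1322| = 0.1978


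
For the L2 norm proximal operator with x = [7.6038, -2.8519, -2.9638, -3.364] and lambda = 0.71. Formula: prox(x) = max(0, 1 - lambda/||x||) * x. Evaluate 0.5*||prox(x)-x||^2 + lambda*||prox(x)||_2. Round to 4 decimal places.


Step 1: Compute ||x||.
||x|| = 9.2764
Step 2: Compute scaling factor.
scale = max(0, 1 - 0.71/9.2764) = 0.9235
Step 3: prox(x) = [7.0218, -2.6336, -2.737, -3.1065]
||prox(x)|| = 8.5664
Step 4: Proximal objective.
0.5*||prox-x||^2 = 0.2521
lambda*||prox|| = 6.0821
Total = 6.3342


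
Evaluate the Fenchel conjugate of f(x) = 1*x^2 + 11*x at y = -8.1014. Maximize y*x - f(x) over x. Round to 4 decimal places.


f*(y) = sup_x {y*x - a*x^2 - b*x} = sup_x {(y-b)*x - a*x^2}
FOC: (y - b) - 2a*x = 0 => x* = (y - b)/(2a)
x* = (-8.1014 - 11)/(2*1) = -9.5507
f*(-8.1014) = (y-b)^2/(4a) = (-8.1014 - 11)^2/(4*1)
= 364.8635/4 = 91.2159


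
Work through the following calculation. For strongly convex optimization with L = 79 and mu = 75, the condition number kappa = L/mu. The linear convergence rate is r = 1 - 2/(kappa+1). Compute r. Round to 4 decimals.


Step 1: Compute the condition number.
kappa = L/mu = 79/75 = 1.0533
Step 2: Compute the convergence rate.
r = 1 - 2/(kappa + 1) = 1 - 2*mu/(L + mu) = (L - mu)/(L + mu) = 4/154 = 0.026


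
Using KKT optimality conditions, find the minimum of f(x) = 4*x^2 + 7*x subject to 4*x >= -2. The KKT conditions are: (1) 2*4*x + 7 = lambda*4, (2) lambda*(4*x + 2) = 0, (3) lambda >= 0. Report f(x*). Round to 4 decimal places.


Step 1: Try lambda = 0 (constraint inactive).
x_unc = -7/(2*4) = -0.875
Check: 4*-0.875 = -3.5 < -2 -- violated!
Step 2: Constraint must be active: 4*x = -2
x* = -2/4 = -0.5
lambda = (2*4*(-0.5) + 7)/4 = 0.75
Step 3: Compute optimal value.
f(x*) = 4*(-0.5)^2 + 7*(-0.5) = -2.5


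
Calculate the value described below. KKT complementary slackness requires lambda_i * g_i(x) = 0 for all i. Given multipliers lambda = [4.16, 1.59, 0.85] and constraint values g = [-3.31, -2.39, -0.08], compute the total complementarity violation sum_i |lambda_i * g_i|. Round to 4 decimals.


KKT complementary slackness check:
lambda_1 * g_1 = 4.16 * -3.31 = -13.7696
lambda_2 * g_2 = 1.59 * -2.39 = -3.8001
lambda_3 * g_3 = 0.85 * -0.08 = -0.068
Total violation = 13.7696 + 3.8001 + 0.068 = 17.6377


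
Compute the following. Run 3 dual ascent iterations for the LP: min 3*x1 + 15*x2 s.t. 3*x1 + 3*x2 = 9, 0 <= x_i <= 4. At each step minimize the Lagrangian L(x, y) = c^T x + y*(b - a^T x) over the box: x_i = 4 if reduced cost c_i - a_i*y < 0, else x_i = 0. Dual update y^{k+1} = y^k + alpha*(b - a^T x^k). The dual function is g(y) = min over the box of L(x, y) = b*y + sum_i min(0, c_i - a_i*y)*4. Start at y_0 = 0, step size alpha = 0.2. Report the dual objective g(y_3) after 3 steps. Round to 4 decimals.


Dual ascent for LP: min 3*x1 + 15*x2, 3*x1 + 3*x2 = 9, 0 <= x_i <= 4
Step 1: y^k = 0.0, reduced costs: (3.0, 15.0)
  x^k = (0.0, 0.0), subgradient = b - a^T x = 9.0
  y^{k+1} = 0.0 + 0.2*9.0 = 1.8
Step 2: y^k = 1.8, reduced costs: (-2.4, 9.6)
  x^k = (4.0, 0.0), subgradient = b - a^T x = -3.0
  y^{k+1} = 1.8 + 0.2*-3.0 = 1.2
Step 3: y^k = 1.2, reduced costs: (-0.6, 11.4)
  x^k = (4.0, 0.0), subgradient = b - a^T x = -3.0
  y^{k+1} = 1.2 + 0.2*-3.0 = 0.6
Dual objective at y_3 = 0.6: reduced costs (1.2, 13.2), box minimizer x = (0.0, 0.0)
g(y_3) = b*y + (c1 - a1*y)*x1 + (c2 - a2*y)*x2 = 9*0.6 + 1.2*0.0 + 13.2*0.0 = 5.4 + 0.0 + 0.0 = 5.4


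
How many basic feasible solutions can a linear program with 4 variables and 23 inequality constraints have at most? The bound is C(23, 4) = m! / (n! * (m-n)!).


Each vertex corresponds to some choice of n active constraints out of m, so the number of vertices is at most C(m, n) = m! / (n!(m-n)!).
m = 23, n = 4
Numerator: 23 * 22 * 21 * 20
Denominator: 4! = 24
C(23, 4) = 8855


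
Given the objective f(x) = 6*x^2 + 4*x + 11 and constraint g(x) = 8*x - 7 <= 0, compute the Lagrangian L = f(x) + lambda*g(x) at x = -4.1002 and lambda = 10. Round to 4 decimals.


Step 1: Evaluate f(x).
f(-4.1002) = 6*(-4.1002)^2 + 4*(-4.1002) + 11 = 95.469
Step 2: Evaluate g(x).
g(-4.1002) = 8*-4.1002 - 7 = -39.8016
Step 3: Compute Lagrangian.
L = 95.469 + 10*-39.8016 = -302.547


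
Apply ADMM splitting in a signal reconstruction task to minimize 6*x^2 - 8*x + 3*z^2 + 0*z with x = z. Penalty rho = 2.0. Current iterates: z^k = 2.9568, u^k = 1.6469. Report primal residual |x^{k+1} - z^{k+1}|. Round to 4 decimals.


ADMM iteration with rho = 2.0, z^k = 2.9568, u^k = 1.6469
Step 1: x-update.
Minimize 6*x^2 - 8*x + (2.0/2)*(x - 2.9568 + 1.6469)^2
FOC: (2*6 + 2.0)*x = 8 + 2.0*(2.9568 - 1.6469)
x^{k+1} = 0.7586
Step 2: z-update.
Minimize 3*z^2 + 0*z + (2.0/2)*(0.7586 - z + 1.6469)^2
FOC: (2*3 + 2.0)*z = 0 + 2.0*(0.7586 + 1.6469)
z^{k+1} = 0.6014
Step 3: u-update.
u^{k+1} = 1.6469 + 0.7586 - 0.6014 = 1.8041
Step 4: Primal residual = |0.7586 - 0.6014| = 0.1572


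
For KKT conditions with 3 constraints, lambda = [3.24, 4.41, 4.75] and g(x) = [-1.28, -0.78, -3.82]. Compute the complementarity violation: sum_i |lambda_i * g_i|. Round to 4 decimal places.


KKT complementary slackness check:
lambda_1 * g_1 = 3.24 * -1.28 = -4.1472
lambda_2 * g_2 = 4.41 * -0.78 = -3.4398
lambda_3 * g_3 = 4.75 * -3.82 = -18.145
Total violation = 4.1472 + 3.4398 + 18.145 = 25.732


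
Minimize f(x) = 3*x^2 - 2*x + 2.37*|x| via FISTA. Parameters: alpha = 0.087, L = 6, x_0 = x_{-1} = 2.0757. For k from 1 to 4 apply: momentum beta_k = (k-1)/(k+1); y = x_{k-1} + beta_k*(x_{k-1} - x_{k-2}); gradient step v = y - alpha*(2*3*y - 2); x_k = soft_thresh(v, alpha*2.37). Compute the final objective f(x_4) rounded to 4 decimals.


FISTA on f(x) = 3*x^2 - 2*x + 2.37*|x|
L = 6, alpha = 0.087
Iteration 1: beta = 0.0, y = 2.0757 + 0.0*(2.0757 - 2.0757) = 2.0757
  grad(y) = 10.4542, v = y - alpha*grad = 1.1662
  prox(v) = soft_thresh(1.1662, 0.2062) = 0.96
Iteration 2: beta = 0.3333, y = 0.96 + 0.3333*(0.96 - 2.0757) = 0.5881
  grad(y) = 1.5286, v = y - alpha*grad = 0.4551
  prox(v) = soft_thresh(0.4551, 0.2062) = 0.2489
Iteration 3: beta = 0.5, y = 0.2489 + 0.5*(0.2489 - 0.96) = -0.1066
  grad(y) = -2.6397, v = y - alpha*grad = 0.123
  prox(v) = soft_thresh(0.123, 0.2062) = 0.0
Iteration 4: beta = 0.6, y = 0.0 + 0.6*(0.0 - 0.2489) = -0.1494
  grad(y) = -2.8961, v = y - alpha*grad = 0.1026
  prox(v) = soft_thresh(0.1026, 0.2062) = 0.0
f(x_4) = 3*0.0^2 - 2*0.0 + 2.37*|0.0| = 0.0


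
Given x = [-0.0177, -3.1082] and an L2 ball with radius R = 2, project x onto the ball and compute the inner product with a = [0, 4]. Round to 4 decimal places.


Step 1: Compute ||x|| (intermediates to 6 decimals).
||x|| = sqrt((-0.0177)^2 + (-3.1082)^2) = 3.10825
Step 2: Project.
Since ||x|| > R, scale = R/||x|| = 2/3.10825 = 0.643449, proj(x) = scale * x
proj(x) = [-0.011389, -1.999968]
Step 3: Dot product.
a^T * proj(x) = 0*(-0.011389) + 4*(-1.999968) = -7.9999


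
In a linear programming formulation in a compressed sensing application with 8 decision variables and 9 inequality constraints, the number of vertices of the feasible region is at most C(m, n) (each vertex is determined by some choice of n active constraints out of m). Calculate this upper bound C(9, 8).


Each vertex corresponds to some choice of n active constraints out of m, so the number of vertices is at most C(m, n) = m! / (n!(m-n)!).
m = 9, n = 8
Numerator: 9 * 8 * 7 * 6 * 5 * 4 * 3 * 2
Denominator: 8! = 40320
C(9, 8) = 9
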